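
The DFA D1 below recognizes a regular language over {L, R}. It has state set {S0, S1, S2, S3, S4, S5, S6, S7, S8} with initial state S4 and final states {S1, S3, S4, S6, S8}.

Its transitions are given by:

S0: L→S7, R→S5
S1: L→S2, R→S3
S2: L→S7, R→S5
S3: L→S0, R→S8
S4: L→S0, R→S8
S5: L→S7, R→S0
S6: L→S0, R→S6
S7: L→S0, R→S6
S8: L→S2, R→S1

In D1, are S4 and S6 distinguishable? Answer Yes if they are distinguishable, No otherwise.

All states are reachable from the start state.
Start with accepting vs non-accepting: {S1,S3,S4,S6,S8} | {S0,S2,S5,S7}.
Refine {S0,S2,S5,S7} on symbol R: members go to different blocks, giving {S0,S2,S5} and {S7}.
Stable partition: {S1,S3,S4,S6,S8} | {S0,S2,S5} | {S7} — 3 equivalence classes.
S4 and S6 lie in the same block of the stable partition, so they are equivalent — no string distinguishes them.

No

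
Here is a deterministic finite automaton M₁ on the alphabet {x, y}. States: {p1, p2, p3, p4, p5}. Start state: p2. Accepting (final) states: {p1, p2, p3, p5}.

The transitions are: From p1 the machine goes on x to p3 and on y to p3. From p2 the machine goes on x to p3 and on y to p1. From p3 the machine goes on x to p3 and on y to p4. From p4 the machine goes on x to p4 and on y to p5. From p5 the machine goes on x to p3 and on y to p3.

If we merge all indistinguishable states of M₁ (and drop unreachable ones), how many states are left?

All states are reachable from the start state.
Initial partition by acceptance: {p1,p2,p3,p5} | {p4}.
Split {p1,p2,p3,p5} by δ(·,y) → {p1,p2,p5} and {p3}.
Refine {p1,p2,p5} on symbol y: members go to different blocks, giving {p1,p5} and {p2}.
The partition is now stable with 4 blocks: {p1,p5} | {p4} | {p3} | {p2}.

4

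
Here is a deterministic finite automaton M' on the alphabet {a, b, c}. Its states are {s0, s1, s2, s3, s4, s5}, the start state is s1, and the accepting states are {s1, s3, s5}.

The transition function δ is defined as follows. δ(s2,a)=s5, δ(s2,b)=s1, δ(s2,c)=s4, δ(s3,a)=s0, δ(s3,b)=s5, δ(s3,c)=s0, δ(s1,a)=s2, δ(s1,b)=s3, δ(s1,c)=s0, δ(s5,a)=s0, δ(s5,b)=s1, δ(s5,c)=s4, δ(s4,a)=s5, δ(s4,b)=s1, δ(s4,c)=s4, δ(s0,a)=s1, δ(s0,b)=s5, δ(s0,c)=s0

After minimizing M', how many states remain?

2

P0 = {s1,s3,s5} | {s0,s2,s4}.
The partition is now stable with 2 blocks: {s1,s3,s5} | {s0,s2,s4}.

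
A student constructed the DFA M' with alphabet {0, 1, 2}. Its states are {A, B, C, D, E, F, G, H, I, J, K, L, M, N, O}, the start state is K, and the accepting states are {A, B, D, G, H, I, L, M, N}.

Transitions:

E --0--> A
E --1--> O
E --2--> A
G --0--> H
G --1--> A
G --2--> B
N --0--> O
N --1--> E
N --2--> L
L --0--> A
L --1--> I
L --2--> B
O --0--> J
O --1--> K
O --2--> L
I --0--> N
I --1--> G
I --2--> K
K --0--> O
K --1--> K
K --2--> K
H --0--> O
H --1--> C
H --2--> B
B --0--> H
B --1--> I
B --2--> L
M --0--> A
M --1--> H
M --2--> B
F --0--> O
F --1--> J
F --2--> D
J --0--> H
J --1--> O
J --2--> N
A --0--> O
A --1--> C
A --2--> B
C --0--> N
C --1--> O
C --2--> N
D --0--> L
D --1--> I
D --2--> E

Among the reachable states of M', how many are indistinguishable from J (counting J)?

3

States {D,F,M} cannot be reached from the start state, so discard them.
Initial partition by acceptance: {A,B,G,H,I,L,N} | {C,E,J,K,O}.
On input 0, block {A,B,G,H,I,L,N} splits into {B,G,I,L} and {A,H,N}.
Refine {B,G,I,L} on symbol 1: members go to different blocks, giving {B,I,L} and {G}.
Refine {B,I,L} on symbol 1: members go to different blocks, giving {B,L} and {I}.
Split {C,E,J,K,O} by δ(·,0) → {C,E,J} and {K,O}.
Split {K,O} by δ(·,0) → {K} and {O}.
No further refinement is possible. Final partition (7 blocks): {B,L} | {C,E,J} | {A,H,N} | {G} | {I} | {K} | {O}.
State J belongs to the block {C,E,J}, which has 3 states.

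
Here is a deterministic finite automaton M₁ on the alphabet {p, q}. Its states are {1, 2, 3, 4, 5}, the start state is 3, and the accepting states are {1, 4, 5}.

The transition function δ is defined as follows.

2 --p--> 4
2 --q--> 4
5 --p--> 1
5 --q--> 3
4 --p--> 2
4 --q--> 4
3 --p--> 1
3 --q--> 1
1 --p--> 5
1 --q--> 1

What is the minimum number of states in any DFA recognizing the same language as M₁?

3

States {2,4} cannot be reached from the start state, so discard them.
P0 = {1,5} | {3}.
Split {1,5} by δ(·,q) → {1} and {5}.
The partition is now stable with 3 blocks: {1} | {3} | {5}.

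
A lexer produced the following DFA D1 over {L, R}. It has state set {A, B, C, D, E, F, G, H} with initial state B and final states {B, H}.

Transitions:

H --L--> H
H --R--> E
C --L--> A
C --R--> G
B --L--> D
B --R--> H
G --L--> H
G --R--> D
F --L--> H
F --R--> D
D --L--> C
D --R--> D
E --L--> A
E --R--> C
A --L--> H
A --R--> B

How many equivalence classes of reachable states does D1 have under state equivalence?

Reachable states from the start: {A,B,C,D,E,G,H}. Unreachable: {F} — drop them.
Start with accepting vs non-accepting: {B,H} | {A,C,D,E,G}.
Refine {B,H} on symbol L: members go to different blocks, giving {B} and {H}.
On input L, block {A,C,D,E,G} splits into {C,D,E} and {A,G}.
On input L, block {C,D,E} splits into {C,E} and {D}.
Split {C,E} by δ(·,R) → {C} and {E}.
On input R, block {A,G} splits into {A} and {G}.
No further refinement is possible. Final partition (7 blocks): {B} | {C} | {H} | {A} | {D} | {E} | {G}.

7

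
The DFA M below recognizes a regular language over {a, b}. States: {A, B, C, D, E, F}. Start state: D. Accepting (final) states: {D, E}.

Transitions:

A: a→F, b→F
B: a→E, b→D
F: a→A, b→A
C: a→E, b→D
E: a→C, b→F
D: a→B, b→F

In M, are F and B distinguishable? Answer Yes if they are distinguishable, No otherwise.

All states are reachable from the start state.
Start with accepting vs non-accepting: {D,E} | {A,B,C,F}.
Refine {A,B,C,F} on symbol a: members go to different blocks, giving {A,F} and {B,C}.
No further refinement is possible. Final partition (3 blocks): {D,E} | {A,F} | {B,C}.
F and B end up in different blocks, so they are distinguishable. For instance, the string 'a' is accepted from only B.

Yes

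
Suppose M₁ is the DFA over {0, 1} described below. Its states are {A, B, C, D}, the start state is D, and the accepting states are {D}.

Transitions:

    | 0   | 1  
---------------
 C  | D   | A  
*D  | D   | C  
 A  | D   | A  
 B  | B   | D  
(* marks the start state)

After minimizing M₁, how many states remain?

2

Reachable states from the start: {A,C,D}. Unreachable: {B} — drop them.
P0 = {D} | {A,C}.
No further refinement is possible. Final partition (2 blocks): {D} | {A,C}.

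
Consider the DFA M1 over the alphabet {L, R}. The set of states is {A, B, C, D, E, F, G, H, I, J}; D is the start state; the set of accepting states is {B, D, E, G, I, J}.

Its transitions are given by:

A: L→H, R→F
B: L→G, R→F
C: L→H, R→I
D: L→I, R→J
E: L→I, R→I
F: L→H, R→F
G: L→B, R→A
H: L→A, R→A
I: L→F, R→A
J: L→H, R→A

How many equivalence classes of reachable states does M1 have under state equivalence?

Reachable states from the start: {A,D,F,H,I,J}. Unreachable: {B,C,E,G} — drop them.
P0 = {D,I,J} | {A,F,H}.
Refine {D,I,J} on symbol L: members go to different blocks, giving {I,J} and {D}.
No further refinement is possible. Final partition (3 blocks): {I,J} | {A,F,H} | {D}.

3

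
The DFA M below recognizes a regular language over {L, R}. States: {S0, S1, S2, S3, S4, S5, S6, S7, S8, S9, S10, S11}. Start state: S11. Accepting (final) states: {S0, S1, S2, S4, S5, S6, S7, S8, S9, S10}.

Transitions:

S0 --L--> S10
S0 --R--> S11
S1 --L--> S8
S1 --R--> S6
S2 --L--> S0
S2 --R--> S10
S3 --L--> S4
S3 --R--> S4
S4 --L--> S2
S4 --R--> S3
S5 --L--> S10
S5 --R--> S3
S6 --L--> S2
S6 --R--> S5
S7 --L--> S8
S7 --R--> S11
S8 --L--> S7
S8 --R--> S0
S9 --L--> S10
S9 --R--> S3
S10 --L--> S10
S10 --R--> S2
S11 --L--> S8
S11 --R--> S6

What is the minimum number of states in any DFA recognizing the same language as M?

10

First remove the unreachable states {S1,S9}; 10 states remain.
P0 = {S0,S2,S4,S5,S6,S7,S8,S10} | {S3,S11}.
Refine {S0,S2,S4,S5,S6,S7,S8,S10} on symbol R: members go to different blocks, giving {S0,S4,S5,S7} and {S2,S6,S8,S10}.
Refine {S3,S11} on symbol L: members go to different blocks, giving {S3} and {S11}.
Split {S0,S4,S5,S7} by δ(·,R) → {S0,S7} and {S4,S5}.
Split {S2,S6,S8,S10} by δ(·,L) → {S2,S8} and {S6,S10}.
Split {S0,S7} by δ(·,L) → {S0} and {S7}.
Refine {S2,S8} on symbol L: members go to different blocks, giving {S2} and {S8}.
Split {S4,S5} by δ(·,L) → {S4} and {S5}.
Refine {S6,S10} on symbol L: members go to different blocks, giving {S6} and {S10}.
Stable partition: {S0} | {S3} | {S2} | {S11} | {S4} | {S6} | {S7} | {S8} | {S5} | {S10} — 10 equivalence classes.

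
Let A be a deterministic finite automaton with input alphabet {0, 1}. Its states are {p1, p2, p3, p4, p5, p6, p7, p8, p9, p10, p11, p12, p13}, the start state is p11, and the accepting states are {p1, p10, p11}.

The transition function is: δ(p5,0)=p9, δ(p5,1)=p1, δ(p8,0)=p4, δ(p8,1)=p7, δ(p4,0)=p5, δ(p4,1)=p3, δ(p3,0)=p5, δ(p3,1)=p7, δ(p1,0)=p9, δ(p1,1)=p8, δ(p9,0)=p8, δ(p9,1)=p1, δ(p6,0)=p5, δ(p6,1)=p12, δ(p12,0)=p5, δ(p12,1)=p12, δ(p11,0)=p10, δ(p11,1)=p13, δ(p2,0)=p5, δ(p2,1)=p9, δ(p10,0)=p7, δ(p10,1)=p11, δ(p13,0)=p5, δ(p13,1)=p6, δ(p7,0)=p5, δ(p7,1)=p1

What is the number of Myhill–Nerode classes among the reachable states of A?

First remove the unreachable states {p2}; 12 states remain.
P0 = {p1,p10,p11} | {p3,p4,p5,p6,p7,p8,p9,p12,p13}.
Split {p1,p10,p11} by δ(·,0) → {p1,p10} and {p11}.
Split {p1,p10} by δ(·,1) → {p1} and {p10}.
Split {p3,p4,p5,p6,p7,p8,p9,p12,p13} by δ(·,1) → {p3,p4,p6,p8,p12,p13} and {p5,p7,p9}.
On input 0, block {p3,p4,p6,p8,p12,p13} splits into {p3,p4,p6,p12,p13} and {p8}.
Refine {p3,p4,p6,p12,p13} on symbol 1: members go to different blocks, giving {p4,p6,p12,p13} and {p3}.
On input 1, block {p4,p6,p12,p13} splits into {p6,p12,p13} and {p4}.
Refine {p5,p7,p9} on symbol 0: members go to different blocks, giving {p5,p7} and {p9}.
On input 0, block {p5,p7} splits into {p5} and {p7}.
Stable partition: {p1} | {p6,p12,p13} | {p11} | {p10} | {p5} | {p8} | {p3} | {p4} | {p9} | {p7} — 10 equivalence classes.

10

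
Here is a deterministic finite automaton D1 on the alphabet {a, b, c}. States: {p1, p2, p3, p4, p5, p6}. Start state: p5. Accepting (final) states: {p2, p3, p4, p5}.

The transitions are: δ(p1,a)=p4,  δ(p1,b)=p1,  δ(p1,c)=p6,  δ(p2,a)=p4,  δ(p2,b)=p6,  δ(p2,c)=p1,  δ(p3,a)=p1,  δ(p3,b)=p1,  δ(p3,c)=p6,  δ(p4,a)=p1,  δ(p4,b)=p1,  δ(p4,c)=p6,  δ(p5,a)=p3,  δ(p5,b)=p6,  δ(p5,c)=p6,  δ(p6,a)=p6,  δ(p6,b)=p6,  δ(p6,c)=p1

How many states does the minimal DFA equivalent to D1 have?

4

First remove the unreachable states {p2}; 5 states remain.
P0 = {p3,p4,p5} | {p1,p6}.
Refine {p3,p4,p5} on symbol a: members go to different blocks, giving {p3,p4} and {p5}.
On input a, block {p1,p6} splits into {p1} and {p6}.
The partition is now stable with 4 blocks: {p3,p4} | {p1} | {p5} | {p6}.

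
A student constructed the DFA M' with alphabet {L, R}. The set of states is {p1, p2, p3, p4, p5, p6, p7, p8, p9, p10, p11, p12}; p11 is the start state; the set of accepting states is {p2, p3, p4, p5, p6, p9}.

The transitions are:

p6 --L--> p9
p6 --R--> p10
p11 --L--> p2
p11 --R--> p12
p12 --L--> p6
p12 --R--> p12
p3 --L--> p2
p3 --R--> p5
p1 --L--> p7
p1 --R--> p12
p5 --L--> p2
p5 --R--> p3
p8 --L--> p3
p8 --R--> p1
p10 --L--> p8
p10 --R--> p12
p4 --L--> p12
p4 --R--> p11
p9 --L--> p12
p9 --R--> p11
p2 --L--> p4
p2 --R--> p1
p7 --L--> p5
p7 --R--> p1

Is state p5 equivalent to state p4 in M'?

No

Start with accepting vs non-accepting: {p2,p3,p4,p5,p6,p9} | {p1,p7,p8,p10,p11,p12}.
On input L, block {p2,p3,p4,p5,p6,p9} splits into {p2,p3,p5,p6} and {p4,p9}.
On input L, block {p2,p3,p5,p6} splits into {p2,p6} and {p3,p5}.
Refine {p1,p7,p8,p10,p11,p12} on symbol L: members go to different blocks, giving {p1,p10} and {p7,p8} and {p11,p12}.
The partition is now stable with 6 blocks: {p2,p6} | {p1,p10} | {p4,p9} | {p3,p5} | {p7,p8} | {p11,p12}.
p5 and p4 end up in different blocks, so they are distinguishable. For instance, the string 'L' is accepted from only p5.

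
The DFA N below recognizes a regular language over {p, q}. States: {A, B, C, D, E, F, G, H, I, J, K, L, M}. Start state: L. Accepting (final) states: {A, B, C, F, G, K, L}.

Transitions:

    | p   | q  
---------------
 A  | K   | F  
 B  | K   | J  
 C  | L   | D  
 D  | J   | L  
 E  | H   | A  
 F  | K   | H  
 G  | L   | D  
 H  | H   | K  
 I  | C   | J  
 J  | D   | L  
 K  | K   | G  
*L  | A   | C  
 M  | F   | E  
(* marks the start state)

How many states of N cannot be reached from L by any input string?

BFS from L reaches {A, C, D, F, G, H, J, K, L}; the 4 state(s) B, E, I, M are never visited.

4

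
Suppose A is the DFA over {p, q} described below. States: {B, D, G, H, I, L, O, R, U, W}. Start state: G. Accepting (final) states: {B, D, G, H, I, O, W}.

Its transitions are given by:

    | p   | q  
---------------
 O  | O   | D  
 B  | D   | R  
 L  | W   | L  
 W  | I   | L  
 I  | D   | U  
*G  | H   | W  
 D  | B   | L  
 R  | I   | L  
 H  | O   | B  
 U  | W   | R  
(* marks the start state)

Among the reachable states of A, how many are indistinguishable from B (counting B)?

4

Start with accepting vs non-accepting: {B,D,G,H,I,O,W} | {L,R,U}.
Split {B,D,G,H,I,O,W} by δ(·,q) → {B,D,I,W} and {G,H,O}.
Stable partition: {B,D,I,W} | {L,R,U} | {G,H,O} — 3 equivalence classes.
State B belongs to the block {B,D,I,W}, which has 4 states.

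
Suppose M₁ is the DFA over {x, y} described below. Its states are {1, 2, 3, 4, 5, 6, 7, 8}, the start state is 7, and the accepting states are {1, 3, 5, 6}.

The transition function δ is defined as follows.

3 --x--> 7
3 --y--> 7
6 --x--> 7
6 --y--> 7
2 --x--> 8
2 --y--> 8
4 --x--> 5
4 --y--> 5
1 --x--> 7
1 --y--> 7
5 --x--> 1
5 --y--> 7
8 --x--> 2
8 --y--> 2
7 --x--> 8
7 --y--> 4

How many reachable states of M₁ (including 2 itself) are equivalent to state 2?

2

Reachable states from the start: {1,2,4,5,7,8}. Unreachable: {3,6} — drop them.
Initial partition by acceptance: {1,5} | {2,4,7,8}.
Refine {1,5} on symbol x: members go to different blocks, giving {1} and {5}.
Refine {2,4,7,8} on symbol x: members go to different blocks, giving {2,7,8} and {4}.
On input y, block {2,7,8} splits into {2,8} and {7}.
The partition is now stable with 5 blocks: {1} | {2,8} | {5} | {4} | {7}.
The equivalence class containing 2 is {2,8}, of size 2.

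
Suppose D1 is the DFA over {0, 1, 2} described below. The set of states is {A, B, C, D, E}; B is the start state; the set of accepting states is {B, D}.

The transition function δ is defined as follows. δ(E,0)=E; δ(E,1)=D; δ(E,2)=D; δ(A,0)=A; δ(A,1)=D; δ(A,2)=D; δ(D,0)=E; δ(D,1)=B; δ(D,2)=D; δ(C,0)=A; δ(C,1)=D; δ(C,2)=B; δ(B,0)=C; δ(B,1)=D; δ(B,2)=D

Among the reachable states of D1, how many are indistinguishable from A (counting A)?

3

Start with accepting vs non-accepting: {B,D} | {A,C,E}.
No further refinement is possible. Final partition (2 blocks): {B,D} | {A,C,E}.
State A belongs to the block {A,C,E}, which has 3 states.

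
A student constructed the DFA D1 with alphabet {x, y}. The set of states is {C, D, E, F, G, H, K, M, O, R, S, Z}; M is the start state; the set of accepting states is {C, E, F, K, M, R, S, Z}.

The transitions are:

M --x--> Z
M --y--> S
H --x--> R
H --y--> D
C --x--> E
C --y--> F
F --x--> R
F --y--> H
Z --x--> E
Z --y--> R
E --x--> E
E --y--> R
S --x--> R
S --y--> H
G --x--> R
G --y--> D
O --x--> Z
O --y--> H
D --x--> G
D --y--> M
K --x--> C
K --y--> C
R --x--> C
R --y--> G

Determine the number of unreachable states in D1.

2

Starting at M and following transitions, the reachable set is {C, D, E, F, G, H, M, R, S, Z}. That leaves K, O unreachable — 2 in total.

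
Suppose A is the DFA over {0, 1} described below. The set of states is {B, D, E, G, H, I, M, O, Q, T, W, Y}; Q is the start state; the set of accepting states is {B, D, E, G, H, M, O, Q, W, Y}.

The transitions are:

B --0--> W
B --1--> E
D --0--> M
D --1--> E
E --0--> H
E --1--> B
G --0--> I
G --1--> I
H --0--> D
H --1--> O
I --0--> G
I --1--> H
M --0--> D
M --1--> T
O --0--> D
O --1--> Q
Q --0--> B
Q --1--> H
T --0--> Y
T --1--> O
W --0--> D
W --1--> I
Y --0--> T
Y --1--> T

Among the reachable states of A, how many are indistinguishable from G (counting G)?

2

P0 = {B,D,E,G,H,M,O,Q,W,Y} | {I,T}.
On input 0, block {B,D,E,G,H,M,O,Q,W,Y} splits into {B,D,E,H,M,O,Q,W} and {G,Y}.
Refine {B,D,E,H,M,O,Q,W} on symbol 1: members go to different blocks, giving {B,D,E,H,O,Q} and {M,W}.
On input 0, block {B,D,E,H,O,Q} splits into {E,H,O,Q} and {B,D}.
On input 0, block {E,H,O,Q} splits into {H,O,Q} and {E}.
No further refinement is possible. Final partition (6 blocks): {H,O,Q} | {I,T} | {G,Y} | {M,W} | {B,D} | {E}.
State G belongs to the block {G,Y}, which has 2 states.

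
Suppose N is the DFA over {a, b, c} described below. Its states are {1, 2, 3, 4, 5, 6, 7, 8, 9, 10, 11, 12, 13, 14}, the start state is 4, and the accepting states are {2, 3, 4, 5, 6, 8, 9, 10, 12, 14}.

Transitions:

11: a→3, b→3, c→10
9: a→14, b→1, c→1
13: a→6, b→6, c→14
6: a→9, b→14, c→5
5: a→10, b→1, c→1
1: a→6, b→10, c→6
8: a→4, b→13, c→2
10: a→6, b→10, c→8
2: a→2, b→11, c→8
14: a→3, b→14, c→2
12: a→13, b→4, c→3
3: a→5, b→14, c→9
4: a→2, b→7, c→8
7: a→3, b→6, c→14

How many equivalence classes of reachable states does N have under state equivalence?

6

Reachable states from the start: {1,2,3,4,5,6,7,8,9,10,11,13,14}. Unreachable: {12} — drop them.
Start with accepting vs non-accepting: {2,3,4,5,6,8,9,10,14} | {1,7,11,13}.
On input b, block {2,3,4,5,6,8,9,10,14} splits into {2,4,5,8,9} and {3,6,10,14}.
Refine {2,4,5,8,9} on symbol a: members go to different blocks, giving {2,4,8} and {5,9}.
Refine {3,6,10,14} on symbol a: members go to different blocks, giving {3,6} and {10,14}.
Refine {1,7,11,13} on symbol b: members go to different blocks, giving {7,11,13} and {1}.
Stable partition: {2,4,8} | {7,11,13} | {3,6} | {5,9} | {10,14} | {1} — 6 equivalence classes.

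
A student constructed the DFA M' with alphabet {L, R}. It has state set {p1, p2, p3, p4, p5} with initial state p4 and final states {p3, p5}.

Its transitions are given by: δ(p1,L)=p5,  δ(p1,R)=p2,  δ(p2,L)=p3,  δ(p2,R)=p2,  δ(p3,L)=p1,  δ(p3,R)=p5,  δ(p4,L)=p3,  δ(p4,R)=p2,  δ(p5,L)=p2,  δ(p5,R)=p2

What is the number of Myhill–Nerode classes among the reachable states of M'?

All states are reachable from the start state.
P0 = {p3,p5} | {p1,p2,p4}.
On input R, block {p3,p5} splits into {p3} and {p5}.
Split {p1,p2,p4} by δ(·,L) → {p2,p4} and {p1}.
Stable partition: {p3} | {p2,p4} | {p5} | {p1} — 4 equivalence classes.

4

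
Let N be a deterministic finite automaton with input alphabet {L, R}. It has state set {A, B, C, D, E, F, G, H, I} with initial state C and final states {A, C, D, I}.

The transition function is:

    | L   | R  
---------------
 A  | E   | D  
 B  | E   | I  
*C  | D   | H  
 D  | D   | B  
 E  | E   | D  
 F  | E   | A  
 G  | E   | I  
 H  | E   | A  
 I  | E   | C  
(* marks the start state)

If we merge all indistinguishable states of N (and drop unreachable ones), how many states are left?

4

States {F,G} cannot be reached from the start state, so discard them.
Start with accepting vs non-accepting: {A,C,D,I} | {B,E,H}.
Split {A,C,D,I} by δ(·,L) → {A,I} and {C,D}.
On input R, block {B,E,H} splits into {B,H} and {E}.
No further refinement is possible. Final partition (4 blocks): {A,I} | {B,H} | {C,D} | {E}.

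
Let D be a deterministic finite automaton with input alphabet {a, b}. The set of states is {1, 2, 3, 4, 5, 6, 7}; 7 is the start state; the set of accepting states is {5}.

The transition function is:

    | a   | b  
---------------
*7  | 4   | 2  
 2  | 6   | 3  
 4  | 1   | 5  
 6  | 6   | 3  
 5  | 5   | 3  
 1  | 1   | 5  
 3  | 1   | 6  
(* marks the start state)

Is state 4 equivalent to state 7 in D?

P0 = {5} | {1,2,3,4,6,7}.
Split {1,2,3,4,6,7} by δ(·,b) → {2,3,6,7} and {1,4}.
Split {2,3,6,7} by δ(·,a) → {2,6} and {3,7}.
Stable partition: {5} | {2,6} | {1,4} | {3,7} — 4 equivalence classes.
4 and 7 end up in different blocks, so they are distinguishable. For instance, the string 'b' is accepted from only 4.

No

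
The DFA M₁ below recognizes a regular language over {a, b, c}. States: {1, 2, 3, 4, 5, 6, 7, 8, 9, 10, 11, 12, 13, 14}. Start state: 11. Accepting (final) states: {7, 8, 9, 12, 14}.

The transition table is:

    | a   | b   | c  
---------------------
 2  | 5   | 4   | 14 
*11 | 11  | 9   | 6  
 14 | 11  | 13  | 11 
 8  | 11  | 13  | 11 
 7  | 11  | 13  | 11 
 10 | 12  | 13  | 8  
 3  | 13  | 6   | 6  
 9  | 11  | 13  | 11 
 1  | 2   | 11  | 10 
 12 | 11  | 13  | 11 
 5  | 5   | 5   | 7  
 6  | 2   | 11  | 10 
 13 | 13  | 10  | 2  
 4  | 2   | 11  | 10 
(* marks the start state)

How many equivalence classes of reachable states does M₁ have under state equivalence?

Reachable states from the start: {2,4,5,6,7,8,9,10,11,12,13,14}. Unreachable: {1,3} — drop them.
Start with accepting vs non-accepting: {7,8,9,12,14} | {2,4,5,6,10,11,13}.
Refine {2,4,5,6,10,11,13} on symbol a: members go to different blocks, giving {2,4,5,6,11,13} and {10}.
Split {2,4,5,6,11,13} by δ(·,b) → {2,4,5,6} and {11} and {13}.
On input b, block {2,4,5,6} splits into {2,5} and {4,6}.
Refine {2,5} on symbol b: members go to different blocks, giving {2} and {5}.
The partition is now stable with 7 blocks: {7,8,9,12,14} | {2} | {10} | {11} | {13} | {4,6} | {5}.

7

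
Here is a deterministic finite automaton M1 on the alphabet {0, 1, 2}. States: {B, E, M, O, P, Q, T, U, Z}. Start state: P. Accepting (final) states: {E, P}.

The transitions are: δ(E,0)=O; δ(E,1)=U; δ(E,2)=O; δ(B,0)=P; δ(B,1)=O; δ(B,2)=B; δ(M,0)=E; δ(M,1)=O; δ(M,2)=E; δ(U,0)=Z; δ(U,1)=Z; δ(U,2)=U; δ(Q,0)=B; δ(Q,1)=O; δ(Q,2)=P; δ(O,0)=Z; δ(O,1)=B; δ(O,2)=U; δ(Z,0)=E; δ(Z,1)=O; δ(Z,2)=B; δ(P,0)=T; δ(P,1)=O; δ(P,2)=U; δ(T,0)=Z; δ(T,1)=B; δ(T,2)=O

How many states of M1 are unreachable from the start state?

2

BFS from P reaches {B, E, O, P, T, U, Z}; the 2 state(s) M, Q are never visited.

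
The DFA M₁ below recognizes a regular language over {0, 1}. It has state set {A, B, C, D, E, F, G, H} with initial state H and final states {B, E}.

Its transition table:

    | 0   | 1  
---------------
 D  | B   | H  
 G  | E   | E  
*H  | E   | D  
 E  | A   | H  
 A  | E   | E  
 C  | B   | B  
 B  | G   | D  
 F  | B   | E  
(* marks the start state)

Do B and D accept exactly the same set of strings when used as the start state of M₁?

First remove the unreachable states {C,F}; 6 states remain.
P0 = {B,E} | {A,D,G,H}.
On input 1, block {A,D,G,H} splits into {A,G} and {D,H}.
Stable partition: {B,E} | {A,G} | {D,H} — 3 equivalence classes.
B and D end up in different blocks, so they are distinguishable. For instance, the string 'ε' is accepted from only B.

No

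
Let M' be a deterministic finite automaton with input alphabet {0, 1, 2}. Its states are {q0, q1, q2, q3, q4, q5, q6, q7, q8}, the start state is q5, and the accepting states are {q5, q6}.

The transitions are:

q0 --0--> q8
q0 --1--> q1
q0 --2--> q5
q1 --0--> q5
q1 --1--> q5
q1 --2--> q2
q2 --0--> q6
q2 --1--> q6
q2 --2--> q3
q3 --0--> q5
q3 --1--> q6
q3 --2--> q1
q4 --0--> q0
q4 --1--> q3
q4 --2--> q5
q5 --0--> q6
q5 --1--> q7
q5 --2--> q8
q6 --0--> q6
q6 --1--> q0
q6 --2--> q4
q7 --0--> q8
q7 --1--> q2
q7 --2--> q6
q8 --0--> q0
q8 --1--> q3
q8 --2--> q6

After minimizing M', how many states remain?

3

Start with accepting vs non-accepting: {q5,q6} | {q0,q1,q2,q3,q4,q7,q8}.
Refine {q0,q1,q2,q3,q4,q7,q8} on symbol 0: members go to different blocks, giving {q0,q4,q7,q8} and {q1,q2,q3}.
Stable partition: {q5,q6} | {q0,q4,q7,q8} | {q1,q2,q3} — 3 equivalence classes.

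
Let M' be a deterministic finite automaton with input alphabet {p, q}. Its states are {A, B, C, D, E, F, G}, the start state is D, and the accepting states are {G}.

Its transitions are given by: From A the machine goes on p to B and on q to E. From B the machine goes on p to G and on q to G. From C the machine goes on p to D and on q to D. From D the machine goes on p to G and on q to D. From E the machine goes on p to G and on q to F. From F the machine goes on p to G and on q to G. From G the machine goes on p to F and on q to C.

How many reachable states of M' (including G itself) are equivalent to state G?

1

Reachable states from the start: {C,D,F,G}. Unreachable: {A,B,E} — drop them.
Initial partition by acceptance: {G} | {C,D,F}.
Split {C,D,F} by δ(·,p) → {D,F} and {C}.
Split {D,F} by δ(·,q) → {D} and {F}.
The partition is now stable with 4 blocks: {G} | {D} | {C} | {F}.
State G belongs to the block {G}, which has 1 states.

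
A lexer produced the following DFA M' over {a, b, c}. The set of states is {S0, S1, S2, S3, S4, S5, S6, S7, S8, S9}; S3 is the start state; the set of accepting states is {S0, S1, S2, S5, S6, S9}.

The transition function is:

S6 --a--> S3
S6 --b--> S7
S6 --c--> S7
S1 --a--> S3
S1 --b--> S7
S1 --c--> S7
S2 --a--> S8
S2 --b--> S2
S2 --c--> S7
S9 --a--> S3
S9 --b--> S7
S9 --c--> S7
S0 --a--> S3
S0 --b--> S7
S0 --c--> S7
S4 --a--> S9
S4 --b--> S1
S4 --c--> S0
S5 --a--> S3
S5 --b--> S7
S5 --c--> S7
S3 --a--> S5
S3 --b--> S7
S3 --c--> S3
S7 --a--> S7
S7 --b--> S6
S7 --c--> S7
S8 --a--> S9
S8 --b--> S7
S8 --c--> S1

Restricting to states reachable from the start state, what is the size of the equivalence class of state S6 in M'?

2

First remove the unreachable states {S0,S1,S2,S4,S8,S9}; 4 states remain.
Initial partition by acceptance: {S5,S6} | {S3,S7}.
Refine {S3,S7} on symbol a: members go to different blocks, giving {S3} and {S7}.
Stable partition: {S5,S6} | {S3} | {S7} — 3 equivalence classes.
State S6 belongs to the block {S5,S6}, which has 2 states.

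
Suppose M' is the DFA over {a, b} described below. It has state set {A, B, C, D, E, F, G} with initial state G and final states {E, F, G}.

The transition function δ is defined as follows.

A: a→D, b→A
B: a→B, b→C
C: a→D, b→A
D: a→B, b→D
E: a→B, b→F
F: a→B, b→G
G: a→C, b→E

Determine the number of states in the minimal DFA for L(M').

2

Every state is reachable, so we keep all 7.
P0 = {E,F,G} | {A,B,C,D}.
No further refinement is possible. Final partition (2 blocks): {E,F,G} | {A,B,C,D}.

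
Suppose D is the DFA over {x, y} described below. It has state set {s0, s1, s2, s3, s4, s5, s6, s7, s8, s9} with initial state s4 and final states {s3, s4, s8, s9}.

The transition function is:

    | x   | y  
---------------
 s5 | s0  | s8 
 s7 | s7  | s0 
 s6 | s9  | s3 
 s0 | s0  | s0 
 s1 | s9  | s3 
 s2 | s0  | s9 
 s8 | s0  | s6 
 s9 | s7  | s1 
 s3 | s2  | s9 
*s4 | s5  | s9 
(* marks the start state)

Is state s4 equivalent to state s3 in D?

Yes

Start with accepting vs non-accepting: {s3,s4,s8,s9} | {s0,s1,s2,s5,s6,s7}.
On input y, block {s3,s4,s8,s9} splits into {s3,s4} and {s8,s9}.
Refine {s0,s1,s2,s5,s6,s7} on symbol x: members go to different blocks, giving {s0,s2,s5,s7} and {s1,s6}.
Split {s0,s2,s5,s7} by δ(·,y) → {s0,s7} and {s2,s5}.
The partition is now stable with 5 blocks: {s3,s4} | {s0,s7} | {s8,s9} | {s1,s6} | {s2,s5}.
s4 and s3 lie in the same block of the stable partition, so they are equivalent — no string distinguishes them.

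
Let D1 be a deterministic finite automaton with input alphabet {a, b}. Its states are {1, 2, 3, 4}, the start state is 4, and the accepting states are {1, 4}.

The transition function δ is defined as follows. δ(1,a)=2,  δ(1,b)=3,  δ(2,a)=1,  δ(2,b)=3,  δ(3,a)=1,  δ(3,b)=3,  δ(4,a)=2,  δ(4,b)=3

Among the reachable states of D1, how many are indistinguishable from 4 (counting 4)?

2

Every state is reachable, so we keep all 4.
Start with accepting vs non-accepting: {1,4} | {2,3}.
The partition is now stable with 2 blocks: {1,4} | {2,3}.
State 4 belongs to the block {1,4}, which has 2 states.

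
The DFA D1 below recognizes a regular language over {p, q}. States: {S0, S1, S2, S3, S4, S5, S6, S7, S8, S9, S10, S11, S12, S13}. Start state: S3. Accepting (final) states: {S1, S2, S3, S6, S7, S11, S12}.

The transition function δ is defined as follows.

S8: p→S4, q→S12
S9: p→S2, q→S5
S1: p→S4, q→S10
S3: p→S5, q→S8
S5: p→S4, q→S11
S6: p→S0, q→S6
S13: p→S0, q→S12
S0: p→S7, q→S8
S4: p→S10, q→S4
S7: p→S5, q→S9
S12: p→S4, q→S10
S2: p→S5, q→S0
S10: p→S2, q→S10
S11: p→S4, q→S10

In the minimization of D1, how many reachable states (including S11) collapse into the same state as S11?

2

First remove the unreachable states {S1,S6,S13}; 11 states remain.
P0 = {S2,S3,S7,S11,S12} | {S0,S4,S5,S8,S9,S10}.
Split {S0,S4,S5,S8,S9,S10} by δ(·,p) → {S0,S9,S10} and {S4,S5,S8}.
On input q, block {S2,S3,S7,S11,S12} splits into {S2,S7,S11,S12} and {S3}.
Refine {S0,S9,S10} on symbol q: members go to different blocks, giving {S0,S9} and {S10}.
Split {S2,S7,S11,S12} by δ(·,q) → {S2,S7} and {S11,S12}.
Split {S4,S5,S8} by δ(·,p) → {S5,S8} and {S4}.
The partition is now stable with 7 blocks: {S2,S7} | {S0,S9} | {S5,S8} | {S3} | {S10} | {S11,S12} | {S4}.
State S11 belongs to the block {S11,S12}, which has 2 states.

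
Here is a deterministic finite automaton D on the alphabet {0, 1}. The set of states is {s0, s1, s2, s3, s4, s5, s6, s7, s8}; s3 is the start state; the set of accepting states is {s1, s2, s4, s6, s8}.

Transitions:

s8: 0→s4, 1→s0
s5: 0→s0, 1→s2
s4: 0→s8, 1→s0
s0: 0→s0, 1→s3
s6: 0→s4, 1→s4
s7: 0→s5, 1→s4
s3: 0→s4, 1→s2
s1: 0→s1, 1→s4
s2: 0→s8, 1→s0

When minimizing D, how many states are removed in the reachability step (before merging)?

BFS from s3 reaches {s0, s2, s3, s4, s8}; the 4 state(s) s1, s5, s6, s7 are never visited.

4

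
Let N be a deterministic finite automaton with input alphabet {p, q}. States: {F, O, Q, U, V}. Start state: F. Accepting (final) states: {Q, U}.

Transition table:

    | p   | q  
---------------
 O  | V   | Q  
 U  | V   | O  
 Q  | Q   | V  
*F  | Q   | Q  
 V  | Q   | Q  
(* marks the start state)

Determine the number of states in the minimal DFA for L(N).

First remove the unreachable states {O,U}; 3 states remain.
Start with accepting vs non-accepting: {Q} | {F,V}.
Stable partition: {Q} | {F,V} — 2 equivalence classes.

2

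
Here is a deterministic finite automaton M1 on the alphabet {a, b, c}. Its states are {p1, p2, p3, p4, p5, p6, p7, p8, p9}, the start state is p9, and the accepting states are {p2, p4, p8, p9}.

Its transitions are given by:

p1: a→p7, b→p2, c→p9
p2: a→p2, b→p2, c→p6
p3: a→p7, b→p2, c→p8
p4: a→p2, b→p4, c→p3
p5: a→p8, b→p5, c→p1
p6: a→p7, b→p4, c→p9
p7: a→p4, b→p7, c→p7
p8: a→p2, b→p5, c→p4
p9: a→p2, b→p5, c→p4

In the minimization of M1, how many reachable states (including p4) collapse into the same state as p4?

2

All states are reachable from the start state.
P0 = {p2,p4,p8,p9} | {p1,p3,p5,p6,p7}.
Refine {p2,p4,p8,p9} on symbol b: members go to different blocks, giving {p2,p4} and {p8,p9}.
Refine {p1,p3,p5,p6,p7} on symbol a: members go to different blocks, giving {p1,p3,p6} and {p5} and {p7}.
Stable partition: {p2,p4} | {p1,p3,p6} | {p8,p9} | {p5} | {p7} — 5 equivalence classes.
The equivalence class containing p4 is {p2,p4}, of size 2.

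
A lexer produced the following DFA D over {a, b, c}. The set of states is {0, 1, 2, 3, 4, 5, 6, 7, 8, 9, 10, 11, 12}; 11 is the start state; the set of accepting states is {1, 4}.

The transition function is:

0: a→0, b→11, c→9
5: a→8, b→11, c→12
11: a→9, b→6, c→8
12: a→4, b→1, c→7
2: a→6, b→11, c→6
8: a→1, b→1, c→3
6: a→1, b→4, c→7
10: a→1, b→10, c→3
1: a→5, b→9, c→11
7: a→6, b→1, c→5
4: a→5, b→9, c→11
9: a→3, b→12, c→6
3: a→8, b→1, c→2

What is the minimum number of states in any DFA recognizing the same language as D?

Reachable states from the start: {1,2,3,4,5,6,7,8,9,11,12}. Unreachable: {0,10} — drop them.
Start with accepting vs non-accepting: {1,4} | {2,3,5,6,7,8,9,11,12}.
Split {2,3,5,6,7,8,9,11,12} by δ(·,a) → {2,3,5,7,9,11} and {6,8,12}.
Refine {2,3,5,7,9,11} on symbol a: members go to different blocks, giving {2,3,5,7} and {9,11}.
Refine {2,3,5,7} on symbol b: members go to different blocks, giving {2,5} and {3,7}.
Refine {9,11} on symbol a: members go to different blocks, giving {9} and {11}.
The partition is now stable with 6 blocks: {1,4} | {2,5} | {6,8,12} | {9} | {3,7} | {11}.

6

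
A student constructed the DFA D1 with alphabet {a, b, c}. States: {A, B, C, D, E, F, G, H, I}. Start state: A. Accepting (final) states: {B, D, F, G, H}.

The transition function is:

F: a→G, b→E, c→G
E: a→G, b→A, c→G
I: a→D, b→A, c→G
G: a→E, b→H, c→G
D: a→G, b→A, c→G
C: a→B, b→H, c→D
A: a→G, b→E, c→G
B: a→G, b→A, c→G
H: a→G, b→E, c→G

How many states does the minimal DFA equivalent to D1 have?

3

Reachable states from the start: {A,E,G,H}. Unreachable: {B,C,D,F,I} — drop them.
P0 = {G,H} | {A,E}.
Split {G,H} by δ(·,a) → {G} and {H}.
Stable partition: {G} | {A,E} | {H} — 3 equivalence classes.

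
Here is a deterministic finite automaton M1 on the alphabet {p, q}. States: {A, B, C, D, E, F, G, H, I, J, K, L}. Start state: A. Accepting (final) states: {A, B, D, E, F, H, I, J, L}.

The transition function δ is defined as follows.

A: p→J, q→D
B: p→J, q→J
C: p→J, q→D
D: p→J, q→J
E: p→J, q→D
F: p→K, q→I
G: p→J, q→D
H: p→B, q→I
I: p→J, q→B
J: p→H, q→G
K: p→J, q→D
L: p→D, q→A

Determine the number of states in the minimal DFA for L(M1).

5

Reachable states from the start: {A,B,D,G,H,I,J}. Unreachable: {C,E,F,K,L} — drop them.
P0 = {A,B,D,H,I,J} | {G}.
Split {A,B,D,H,I,J} by δ(·,q) → {A,B,D,H,I} and {J}.
Refine {A,B,D,H,I} on symbol p: members go to different blocks, giving {A,B,D,I} and {H}.
Split {A,B,D,I} by δ(·,q) → {A,I} and {B,D}.
No further refinement is possible. Final partition (5 blocks): {A,I} | {G} | {J} | {H} | {B,D}.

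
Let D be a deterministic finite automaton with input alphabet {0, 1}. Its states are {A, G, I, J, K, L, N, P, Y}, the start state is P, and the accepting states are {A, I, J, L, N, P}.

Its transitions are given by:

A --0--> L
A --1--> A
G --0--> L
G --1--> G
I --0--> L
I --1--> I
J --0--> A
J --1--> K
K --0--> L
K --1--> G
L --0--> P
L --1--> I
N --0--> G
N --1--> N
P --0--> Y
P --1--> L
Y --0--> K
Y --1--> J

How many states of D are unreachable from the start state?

Starting at P and following transitions, the reachable set is {A, G, I, J, K, L, P, Y}. That leaves N unreachable — 1 in total.

1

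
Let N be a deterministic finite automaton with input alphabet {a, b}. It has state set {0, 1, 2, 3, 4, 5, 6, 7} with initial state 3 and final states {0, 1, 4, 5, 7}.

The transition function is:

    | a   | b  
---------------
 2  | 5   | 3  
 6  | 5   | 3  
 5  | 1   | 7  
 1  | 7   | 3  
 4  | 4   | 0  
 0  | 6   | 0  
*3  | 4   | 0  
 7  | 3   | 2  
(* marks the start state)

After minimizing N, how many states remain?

Every state is reachable, so we keep all 8.
P0 = {0,1,4,5,7} | {2,3,6}.
Split {0,1,4,5,7} by δ(·,a) → {1,4,5} and {0,7}.
Split {1,4,5} by δ(·,a) → {4,5} and {1}.
Refine {4,5} on symbol a: members go to different blocks, giving {4} and {5}.
On input a, block {2,3,6} splits into {2,6} and {3}.
Split {0,7} by δ(·,a) → {0} and {7}.
Stable partition: {4} | {2,6} | {0} | {1} | {5} | {3} | {7} — 7 equivalence classes.

7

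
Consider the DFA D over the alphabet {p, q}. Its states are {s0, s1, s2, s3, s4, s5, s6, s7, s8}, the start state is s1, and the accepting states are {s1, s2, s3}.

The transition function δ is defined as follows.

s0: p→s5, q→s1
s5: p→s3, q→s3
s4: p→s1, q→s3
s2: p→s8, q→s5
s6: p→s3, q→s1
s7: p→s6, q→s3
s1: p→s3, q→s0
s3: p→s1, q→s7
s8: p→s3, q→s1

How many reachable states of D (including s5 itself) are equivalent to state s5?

First remove the unreachable states {s2,s4,s8}; 6 states remain.
Start with accepting vs non-accepting: {s1,s3} | {s0,s5,s6,s7}.
Refine {s0,s5,s6,s7} on symbol p: members go to different blocks, giving {s0,s7} and {s5,s6}.
The partition is now stable with 3 blocks: {s1,s3} | {s0,s7} | {s5,s6}.
State s5 belongs to the block {s5,s6}, which has 2 states.

2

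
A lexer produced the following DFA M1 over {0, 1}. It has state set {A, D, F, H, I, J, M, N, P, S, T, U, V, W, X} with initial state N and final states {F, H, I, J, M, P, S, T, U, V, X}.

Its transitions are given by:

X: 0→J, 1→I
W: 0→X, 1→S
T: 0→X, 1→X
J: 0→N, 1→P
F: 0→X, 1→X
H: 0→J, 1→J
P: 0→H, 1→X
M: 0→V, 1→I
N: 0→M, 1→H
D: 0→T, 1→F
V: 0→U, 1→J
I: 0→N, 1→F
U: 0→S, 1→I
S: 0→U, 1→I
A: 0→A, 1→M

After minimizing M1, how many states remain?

First remove the unreachable states {A,D,T,W}; 11 states remain.
P0 = {F,H,I,J,M,P,S,U,V,X} | {N}.
Split {F,H,I,J,M,P,S,U,V,X} by δ(·,0) → {F,H,M,P,S,U,V,X} and {I,J}.
On input 0, block {F,H,M,P,S,U,V,X} splits into {F,M,P,S,U,V} and {H,X}.
Split {F,M,P,S,U,V} by δ(·,0) → {M,S,U,V} and {F,P}.
No further refinement is possible. Final partition (5 blocks): {M,S,U,V} | {N} | {I,J} | {H,X} | {F,P}.

5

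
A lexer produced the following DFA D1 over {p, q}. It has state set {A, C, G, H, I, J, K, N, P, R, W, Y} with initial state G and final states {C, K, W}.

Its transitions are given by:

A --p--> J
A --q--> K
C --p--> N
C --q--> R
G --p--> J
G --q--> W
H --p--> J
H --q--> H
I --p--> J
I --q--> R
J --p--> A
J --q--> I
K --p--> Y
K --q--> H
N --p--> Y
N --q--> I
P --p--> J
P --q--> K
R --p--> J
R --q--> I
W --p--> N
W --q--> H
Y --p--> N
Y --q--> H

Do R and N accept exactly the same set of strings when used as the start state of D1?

No

States {C,P} cannot be reached from the start state, so discard them.
Start with accepting vs non-accepting: {K,W} | {A,G,H,I,J,N,R,Y}.
Refine {A,G,H,I,J,N,R,Y} on symbol q: members go to different blocks, giving {H,I,J,N,R,Y} and {A,G}.
On input p, block {H,I,J,N,R,Y} splits into {H,I,N,R,Y} and {J}.
Refine {H,I,N,R,Y} on symbol p: members go to different blocks, giving {H,I,R} and {N,Y}.
Stable partition: {K,W} | {H,I,R} | {A,G} | {J} | {N,Y} — 5 equivalence classes.
R and N end up in different blocks, so they are distinguishable. For instance, the string 'ppq' is accepted from only R.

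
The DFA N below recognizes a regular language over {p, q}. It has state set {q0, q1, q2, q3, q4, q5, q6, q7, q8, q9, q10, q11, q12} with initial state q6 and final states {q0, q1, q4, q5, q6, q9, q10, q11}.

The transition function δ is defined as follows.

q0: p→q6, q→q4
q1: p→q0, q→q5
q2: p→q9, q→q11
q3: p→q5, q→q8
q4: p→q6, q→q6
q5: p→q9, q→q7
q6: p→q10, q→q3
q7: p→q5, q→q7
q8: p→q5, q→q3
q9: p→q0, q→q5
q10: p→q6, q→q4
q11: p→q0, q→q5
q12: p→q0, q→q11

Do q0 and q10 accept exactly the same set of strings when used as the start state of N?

First remove the unreachable states {q1,q2,q11,q12}; 9 states remain.
P0 = {q0,q4,q5,q6,q9,q10} | {q3,q7,q8}.
Refine {q0,q4,q5,q6,q9,q10} on symbol q: members go to different blocks, giving {q0,q4,q9,q10} and {q5,q6}.
On input p, block {q0,q4,q9,q10} splits into {q0,q4,q10} and {q9}.
Refine {q0,q4,q10} on symbol q: members go to different blocks, giving {q0,q10} and {q4}.
Split {q5,q6} by δ(·,p) → {q5} and {q6}.
The partition is now stable with 6 blocks: {q0,q10} | {q3,q7,q8} | {q5} | {q9} | {q4} | {q6}.
q0 and q10 lie in the same block of the stable partition, so they are equivalent — no string distinguishes them.

Yes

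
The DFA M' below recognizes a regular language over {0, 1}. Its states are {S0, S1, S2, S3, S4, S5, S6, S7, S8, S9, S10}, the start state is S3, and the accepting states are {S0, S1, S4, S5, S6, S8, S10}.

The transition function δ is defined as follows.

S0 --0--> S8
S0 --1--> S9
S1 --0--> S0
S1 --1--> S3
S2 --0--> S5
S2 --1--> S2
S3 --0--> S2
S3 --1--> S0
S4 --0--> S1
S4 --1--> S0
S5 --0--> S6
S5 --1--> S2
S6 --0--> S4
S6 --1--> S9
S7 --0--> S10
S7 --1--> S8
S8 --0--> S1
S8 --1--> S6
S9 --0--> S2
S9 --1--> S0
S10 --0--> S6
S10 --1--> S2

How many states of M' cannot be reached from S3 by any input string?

Starting at S3 and following transitions, the reachable set is {S0, S1, S2, S3, S4, S5, S6, S8, S9}. That leaves S7, S10 unreachable — 2 in total.

2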